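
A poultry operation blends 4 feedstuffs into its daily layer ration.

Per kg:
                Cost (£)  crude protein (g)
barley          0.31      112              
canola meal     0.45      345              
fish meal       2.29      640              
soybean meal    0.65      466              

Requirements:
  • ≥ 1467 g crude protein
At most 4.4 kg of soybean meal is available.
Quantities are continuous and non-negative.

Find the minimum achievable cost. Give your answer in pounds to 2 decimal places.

Let x1 = kg of barley, x2 = kg of canola meal, x3 = kg of fish meal, x4 = kg of soybean meal.
Minimise 0.31x1 + 0.45x2 + 2.29x3 + 0.65x4 s.t.:
  112x1 + 345x2 + 640x3 + 466x4 ≥ 1467   (crude protein)
  x4 ≤ 4.4
  x1, x2, x3, x4 ≥ 0.
The optimal basis is {canola meal}; barley, fish meal, soybean meal drop out. There the crude protein constraint is tight.
So canola meal = 4.252 kg.
Total cost: 0.45·4.252 = 1.9134.

£1.91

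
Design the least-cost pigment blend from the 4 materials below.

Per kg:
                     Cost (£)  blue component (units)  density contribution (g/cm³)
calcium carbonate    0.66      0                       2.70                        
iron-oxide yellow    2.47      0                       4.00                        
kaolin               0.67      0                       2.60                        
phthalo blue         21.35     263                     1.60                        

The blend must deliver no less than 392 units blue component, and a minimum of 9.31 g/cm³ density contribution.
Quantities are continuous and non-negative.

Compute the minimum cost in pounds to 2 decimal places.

£33.51

Let x1 = kg of calcium carbonate, x2 = kg of iron-oxide yellow, x3 = kg of kaolin, x4 = kg of phthalo blue.
min 0.66x1 + 2.47x2 + 0.67x3 + 21.35x4 s.t.:
  263x4 ≥ 392   (blue component)
  2.7x1 + 4x2 + 2.6x3 + 1.6x4 ≥ 9.31   (density contribution)
  x1, x2, x3, x4 ≥ 0.
The optimal basis is {calcium carbonate, phthalo blue}; iron-oxide yellow, kaolin drop out. The blue component and density contribution requirements are met with equality.
Solving gives x1 = 2.56489, x4 = 1.49049.
Objective = 0.66·2.56489 + 21.35·1.49049 = 33.5148.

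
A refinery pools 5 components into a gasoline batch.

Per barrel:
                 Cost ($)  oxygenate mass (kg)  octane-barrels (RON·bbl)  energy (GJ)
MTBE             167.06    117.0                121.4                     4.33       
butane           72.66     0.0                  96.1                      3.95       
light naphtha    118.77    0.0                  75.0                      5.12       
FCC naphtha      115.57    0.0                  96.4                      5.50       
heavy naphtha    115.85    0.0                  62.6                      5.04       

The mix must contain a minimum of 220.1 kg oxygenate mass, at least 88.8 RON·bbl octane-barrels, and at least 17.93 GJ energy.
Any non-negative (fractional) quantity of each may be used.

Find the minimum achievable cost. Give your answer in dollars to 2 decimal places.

$494.26

Set it up as a linear program. Let x1 = barrels of MTBE, x2 = barrels of butane, x3 = barrels of light naphtha, x4 = barrels of FCC naphtha, x5 = barrels of heavy naphtha.
Minimize 167.06x1 + 72.66x2 + 118.77x3 + 115.57x4 + 115.85x5 subject to:
  117x1 ≥ 220.1   (oxygenate mass)
  121.4x1 + 96.1x2 + 75x3 + 96.4x4 + 62.6x5 ≥ 88.8   (octane-barrels)
  4.33x1 + 3.95x2 + 5.12x3 + 5.5x4 + 5.04x5 ≥ 17.93   (energy)
  x1, x2, x3, x4, x5 ≥ 0.
The minimum-cost mix takes nothing from light naphtha, FCC naphtha, heavy naphtha — only MTBE, butane. Binding constraints: oxygenate mass and energy.
Solving gives x1 = 1.8812, x2 = 2.4771.
Hence cost = 167.06·1.8812 + 72.66·2.4771 = $494.2594.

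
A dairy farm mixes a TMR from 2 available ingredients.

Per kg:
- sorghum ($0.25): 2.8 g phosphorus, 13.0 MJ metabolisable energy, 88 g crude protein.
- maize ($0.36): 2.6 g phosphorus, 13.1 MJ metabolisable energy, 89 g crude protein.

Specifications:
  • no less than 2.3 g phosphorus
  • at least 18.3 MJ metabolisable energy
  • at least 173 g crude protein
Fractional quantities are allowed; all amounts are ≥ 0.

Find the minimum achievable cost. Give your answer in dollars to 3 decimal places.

$0.491

Let x1 = kg of sorghum, x2 = kg of maize.
Minimise 0.25x1 + 0.36x2 with:
  2.8x1 + 2.6x2 ≥ 2.3   (phosphorus)
  13x1 + 13.1x2 ≥ 18.3   (metabolisable energy)
  88x1 + 89x2 ≥ 173   (crude protein)
  x1, x2 ≥ 0.
The optimal basis is {sorghum}; maize drops out. There the crude protein constraint is tight.
Optimal quantities: sorghum = 1.9659 kg.
Cost = 0.25·1.9659 = 0.49148.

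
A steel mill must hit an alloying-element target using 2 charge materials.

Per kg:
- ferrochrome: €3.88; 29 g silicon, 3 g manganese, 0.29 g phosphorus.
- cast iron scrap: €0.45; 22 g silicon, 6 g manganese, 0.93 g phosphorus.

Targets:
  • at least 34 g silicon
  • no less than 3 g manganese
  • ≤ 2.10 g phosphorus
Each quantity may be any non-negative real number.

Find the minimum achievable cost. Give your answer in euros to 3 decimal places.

Let x1 = kg of ferrochrome, x2 = kg of cast iron scrap.
min 3.88x1 + 0.45x2 subject to:
  29x1 + 22x2 ≥ 34   (silicon)
  3x1 + 6x2 ≥ 3   (manganese)
  0.29x1 + 0.93x2 ≤ 2.1   (phosphorus)
  x1, x2 ≥ 0.
The cheapest feasible vertex uses only cast iron scrap; ferrochrome is not used. The silicon requirement is met with equality.
Solving gives x2 = 1.545.
Hence cost = 0.45·1.545 = €0.69525.

€0.695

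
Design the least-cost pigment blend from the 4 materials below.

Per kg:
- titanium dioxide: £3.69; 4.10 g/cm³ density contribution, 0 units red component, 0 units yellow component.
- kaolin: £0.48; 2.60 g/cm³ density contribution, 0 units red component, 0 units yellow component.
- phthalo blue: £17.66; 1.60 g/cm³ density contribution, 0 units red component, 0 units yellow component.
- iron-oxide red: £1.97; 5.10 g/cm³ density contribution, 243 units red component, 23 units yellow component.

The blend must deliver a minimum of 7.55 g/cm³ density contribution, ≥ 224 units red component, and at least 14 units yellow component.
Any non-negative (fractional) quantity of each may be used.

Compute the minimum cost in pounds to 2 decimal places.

£2.34

Set it up as a linear program. Let x1 = kg of titanium dioxide, x2 = kg of kaolin, x3 = kg of phthalo blue, x4 = kg of iron-oxide red.
Minimise 3.69x1 + 0.48x2 + 17.66x3 + 1.97x4 with:
  4.1x1 + 2.6x2 + 1.6x3 + 5.1x4 ≥ 7.55   (density contribution)
  243x4 ≥ 224   (red component)
  23x4 ≥ 14   (yellow component)
  x1, x2, x3, x4 ≥ 0.
At the optimum only kaolin, iron-oxide red are positive (titanium dioxide, phthalo blue = 0). The density contribution and red component requirements are met with equality.
Solving gives x2 = 1.096, x4 = 0.9218.
Cost = 0.48·1.096 + 1.97·0.9218 = 2.3420.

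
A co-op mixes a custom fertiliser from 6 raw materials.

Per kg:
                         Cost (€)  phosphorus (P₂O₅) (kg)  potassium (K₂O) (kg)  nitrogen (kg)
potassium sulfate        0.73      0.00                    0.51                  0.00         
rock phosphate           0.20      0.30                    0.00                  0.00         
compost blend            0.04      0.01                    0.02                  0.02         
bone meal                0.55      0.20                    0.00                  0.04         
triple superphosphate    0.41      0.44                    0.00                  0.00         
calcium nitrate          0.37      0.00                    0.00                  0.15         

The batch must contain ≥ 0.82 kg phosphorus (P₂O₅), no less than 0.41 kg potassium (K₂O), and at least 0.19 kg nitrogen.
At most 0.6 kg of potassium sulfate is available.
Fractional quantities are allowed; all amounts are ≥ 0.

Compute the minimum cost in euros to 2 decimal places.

€1.18

Let x1 = kg of potassium sulfate, x2 = kg of rock phosphate, x3 = kg of compost blend, x4 = kg of bone meal, x5 = kg of triple superphosphate, x6 = kg of calcium nitrate.
min 0.73x1 + 0.2x2 + 0.04x3 + 0.55x4 + 0.41x5 + 0.37x6 s.t.:
  0.3x2 + 0.01x3 + 0.2x4 + 0.44x5 ≥ 0.82   (phosphorus (P₂O₅))
  0.51x1 + 0.02x3 ≥ 0.41   (potassium (K₂O))
  0.02x3 + 0.04x4 + 0.15x6 ≥ 0.19   (nitrogen)
  x1 ≤ 0.6
  x1, x2, x3, x4, x5, x6 ≥ 0.
The cheapest feasible vertex uses only potassium sulfate, rock phosphate, compost blend; bone meal, triple superphosphate, calcium nitrate are not used. The phosphorus (P₂O₅), potassium (K₂O), nitrogen requirements are met with equality.
Solving gives x1 = 0.4314, x2 = 2.417, x3 = 9.5.
Cost = 0.73·0.4314 + 0.2·2.417 + 0.04·9.5 = 1.1783.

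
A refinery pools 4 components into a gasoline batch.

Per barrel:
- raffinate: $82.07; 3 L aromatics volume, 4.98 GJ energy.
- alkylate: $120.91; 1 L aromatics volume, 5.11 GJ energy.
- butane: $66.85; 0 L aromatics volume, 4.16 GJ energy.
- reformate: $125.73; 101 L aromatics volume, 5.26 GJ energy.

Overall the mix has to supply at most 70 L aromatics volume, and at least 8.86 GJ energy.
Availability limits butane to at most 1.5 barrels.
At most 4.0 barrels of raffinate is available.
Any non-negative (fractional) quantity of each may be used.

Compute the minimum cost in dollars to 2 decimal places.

$143.45

Let x1 = barrels of raffinate, x2 = barrels of alkylate, x3 = barrels of butane, x4 = barrels of reformate.
Minimize 82.07x1 + 120.91x2 + 66.85x3 + 125.73x4 with:
  3x1 + 1x2 + 101x4 ≤ 70   (aromatics volume)
  4.98x1 + 5.11x2 + 4.16x3 + 5.26x4 ≥ 8.86   (energy)
  x3 ≤ 1.5
  x1 ≤ 4
  x1, x2, x3, x4 ≥ 0.
The cheapest feasible vertex uses only raffinate, butane; alkylate, reformate are not used. Binding constraints: energy and the butane cap.
Solving gives x1 = 0.5261, x3 = 1.5.
Objective = 82.07·0.5261 + 66.85·1.5 = 143.4520.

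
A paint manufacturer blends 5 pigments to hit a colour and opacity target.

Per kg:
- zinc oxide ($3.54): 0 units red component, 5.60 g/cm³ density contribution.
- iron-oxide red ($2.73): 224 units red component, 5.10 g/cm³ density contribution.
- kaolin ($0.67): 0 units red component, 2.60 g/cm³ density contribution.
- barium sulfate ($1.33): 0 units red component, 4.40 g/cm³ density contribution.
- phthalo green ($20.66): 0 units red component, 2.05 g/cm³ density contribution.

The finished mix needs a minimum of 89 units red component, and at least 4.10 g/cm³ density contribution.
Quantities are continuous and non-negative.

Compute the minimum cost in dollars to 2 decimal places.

Treat it as an LP. Let x1 = kg of zinc oxide, x2 = kg of iron-oxide red, x3 = kg of kaolin, x4 = kg of barium sulfate, x5 = kg of phthalo green.
min 3.54x1 + 2.73x2 + 0.67x3 + 1.33x4 + 20.66x5 s.t.:
  224x2 ≥ 89   (red component)
  5.6x1 + 5.1x2 + 2.6x3 + 4.4x4 + 2.05x5 ≥ 4.1   (density contribution)
  x1, x2, x3, x4, x5 ≥ 0.
The cheapest feasible vertex uses only iron-oxide red, kaolin; zinc oxide, barium sulfate, phthalo green are not used. There the red component and density contribution constraints are tight.
So iron-oxide red = 0.3973 kg, kaolin = 0.7976 kg.
Objective = 2.73·0.3973 + 0.67·0.7976 = 1.6190.

$1.62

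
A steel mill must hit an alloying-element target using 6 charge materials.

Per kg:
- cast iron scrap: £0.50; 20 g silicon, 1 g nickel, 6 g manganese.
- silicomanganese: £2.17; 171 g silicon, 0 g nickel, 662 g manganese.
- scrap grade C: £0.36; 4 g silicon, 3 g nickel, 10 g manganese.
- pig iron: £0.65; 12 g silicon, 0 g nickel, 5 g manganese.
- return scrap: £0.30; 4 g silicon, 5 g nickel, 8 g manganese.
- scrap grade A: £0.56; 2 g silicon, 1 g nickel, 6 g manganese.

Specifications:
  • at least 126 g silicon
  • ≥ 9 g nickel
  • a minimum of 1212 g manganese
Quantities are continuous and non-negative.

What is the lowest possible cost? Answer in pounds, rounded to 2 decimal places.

£4.47

Let x1 = kg of cast iron scrap, x2 = kg of silicomanganese, x3 = kg of scrap grade C, x4 = kg of pig iron, x5 = kg of return scrap, x6 = kg of scrap grade A.
Minimise 0.5x1 + 2.17x2 + 0.36x3 + 0.65x4 + 0.3x5 + 0.56x6 with:
  20x1 + 171x2 + 4x3 + 12x4 + 4x5 + 2x6 ≥ 126   (silicon)
  1x1 + 3x3 + 5x5 + 1x6 ≥ 9   (nickel)
  6x1 + 662x2 + 10x3 + 5x4 + 8x5 + 6x6 ≥ 1212   (manganese)
  x1, x2, x3, x4, x5, x6 ≥ 0.
At the optimum only silicomanganese, return scrap are positive (cast iron scrap, scrap grade C, pig iron, scrap grade A = 0). There the nickel and manganese constraints are tight.
Optimal quantities: silicomanganese = 1.809 kg, return scrap = 1.8 kg.
Cost = 2.17·1.809 + 0.3·1.8 = 4.4655.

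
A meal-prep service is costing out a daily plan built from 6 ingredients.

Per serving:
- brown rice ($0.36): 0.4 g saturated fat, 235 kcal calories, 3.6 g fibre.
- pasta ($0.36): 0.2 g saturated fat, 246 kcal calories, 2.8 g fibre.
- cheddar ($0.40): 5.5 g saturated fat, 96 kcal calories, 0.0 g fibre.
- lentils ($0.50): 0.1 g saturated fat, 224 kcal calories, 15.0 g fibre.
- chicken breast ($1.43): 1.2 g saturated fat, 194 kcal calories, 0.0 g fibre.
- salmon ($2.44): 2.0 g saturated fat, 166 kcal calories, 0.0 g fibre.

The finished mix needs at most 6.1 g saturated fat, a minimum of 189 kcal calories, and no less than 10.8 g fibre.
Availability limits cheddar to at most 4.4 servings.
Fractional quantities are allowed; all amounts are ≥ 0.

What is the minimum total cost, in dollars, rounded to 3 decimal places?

This is a linear program. Let x1 = servings of brown rice, x2 = servings of pasta, x3 = servings of cheddar, x4 = servings of lentils, x5 = servings of chicken breast, x6 = servings of salmon.
Minimize 0.36x1 + 0.36x2 + 0.4x3 + 0.5x4 + 1.43x5 + 2.44x6 subject to:
  0.4x1 + 0.2x2 + 5.5x3 + 0.1x4 + 1.2x5 + 2x6 ≤ 6.1   (saturated fat)
  235x1 + 246x2 + 96x3 + 224x4 + 194x5 + 166x6 ≥ 189   (calories)
  3.6x1 + 2.8x2 + 15x4 ≥ 10.8   (fibre)
  x3 ≤ 4.4
  x1, x2, x3, x4, x5, x6 ≥ 0.
At the optimum only pasta, lentils are positive (brown rice, cheddar, chicken breast, salmon = 0). Binding constraints: calories and fibre.
That vertex is x2 = 0.1358, x4 = 0.6947.
Total cost: 0.36·0.1358 + 0.5·0.6947 = 0.39624.

$0.396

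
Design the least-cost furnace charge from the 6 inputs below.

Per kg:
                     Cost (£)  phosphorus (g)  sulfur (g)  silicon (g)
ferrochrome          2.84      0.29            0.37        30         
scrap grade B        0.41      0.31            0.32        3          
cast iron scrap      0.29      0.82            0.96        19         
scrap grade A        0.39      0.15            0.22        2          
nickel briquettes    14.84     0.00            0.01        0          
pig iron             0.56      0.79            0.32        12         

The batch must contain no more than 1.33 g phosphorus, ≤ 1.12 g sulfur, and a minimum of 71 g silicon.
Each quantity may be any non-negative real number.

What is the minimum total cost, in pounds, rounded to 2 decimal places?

Let x1 = kg of ferrochrome, x2 = kg of scrap grade B, x3 = kg of cast iron scrap, x4 = kg of scrap grade A, x5 = kg of nickel briquettes, x6 = kg of pig iron.
Minimize 2.84x1 + 0.41x2 + 0.29x3 + 0.39x4 + 14.84x5 + 0.56x6 with:
  0.29x1 + 0.31x2 + 0.82x3 + 0.15x4 + 0.79x6 ≤ 1.33   (phosphorus)
  0.37x1 + 0.32x2 + 0.96x3 + 0.22x4 + 0.01x5 + 0.32x6 ≤ 1.12   (sulfur)
  30x1 + 3x2 + 19x3 + 2x4 + 12x6 ≥ 71   (silicon)
  x1, x2, x3, x4, x5, x6 ≥ 0.
The optimal basis is {ferrochrome, cast iron scrap, pig iron}; scrap grade B, scrap grade A, nickel briquettes drop out. There the phosphorus, sulfur, silicon constraints are tight.
That vertex is x1 = 1.948, x3 = 0.1422, x6 = 0.8208.
Hence cost = 2.84·1.948 + 0.29·0.1422 + 0.56·0.8208 = £6.0332.

£6.03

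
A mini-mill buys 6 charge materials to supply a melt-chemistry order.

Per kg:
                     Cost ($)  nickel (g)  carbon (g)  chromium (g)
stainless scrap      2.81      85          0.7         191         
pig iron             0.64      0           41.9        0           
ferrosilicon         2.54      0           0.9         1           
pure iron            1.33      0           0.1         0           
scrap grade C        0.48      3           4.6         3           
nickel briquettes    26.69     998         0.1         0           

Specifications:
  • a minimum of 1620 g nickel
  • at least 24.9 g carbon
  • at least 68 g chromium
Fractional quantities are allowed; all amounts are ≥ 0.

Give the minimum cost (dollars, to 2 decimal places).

$43.89

Set it up as a linear program. Let x1 = kg of stainless scrap, x2 = kg of pig iron, x3 = kg of ferrosilicon, x4 = kg of pure iron, x5 = kg of scrap grade C, x6 = kg of nickel briquettes.
min 2.81x1 + 0.64x2 + 2.54x3 + 1.33x4 + 0.48x5 + 26.69x6 s.t.:
  85x1 + 3x5 + 998x6 ≥ 1620   (nickel)
  0.7x1 + 41.9x2 + 0.9x3 + 0.1x4 + 4.6x5 + 0.1x6 ≥ 24.9   (carbon)
  191x1 + 1x3 + 3x5 ≥ 68   (chromium)
  x1, x2, x3, x4, x5, x6 ≥ 0.
The minimum-cost mix takes nothing from ferrosilicon, pure iron, scrap grade C — only stainless scrap, pig iron, nickel briquettes. Binding constraints: nickel, carbon, chromium.
Optimal quantities: stainless scrap = 0.356 kg, pig iron = 0.5845 kg, nickel briquettes = 1.593 kg.
Total cost: 2.81·0.356 + 0.64·0.5845 + 26.69·1.593 = 43.8916.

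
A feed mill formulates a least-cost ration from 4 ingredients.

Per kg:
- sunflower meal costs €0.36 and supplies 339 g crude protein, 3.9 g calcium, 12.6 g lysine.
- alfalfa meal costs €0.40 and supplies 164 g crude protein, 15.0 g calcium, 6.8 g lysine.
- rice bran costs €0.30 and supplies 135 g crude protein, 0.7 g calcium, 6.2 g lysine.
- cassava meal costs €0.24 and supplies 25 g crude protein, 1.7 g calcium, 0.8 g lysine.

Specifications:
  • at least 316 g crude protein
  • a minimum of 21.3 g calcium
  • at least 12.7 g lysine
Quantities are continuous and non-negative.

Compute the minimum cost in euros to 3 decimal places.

Treat it as an LP. Let x1 = kg of sunflower meal, x2 = kg of alfalfa meal, x3 = kg of rice bran, x4 = kg of cassava meal.
min 0.36x1 + 0.4x2 + 0.3x3 + 0.24x4 s.t.:
  339x1 + 164x2 + 135x3 + 25x4 ≥ 316   (crude protein)
  3.9x1 + 15x2 + 0.7x3 + 1.7x4 ≥ 21.3   (calcium)
  12.6x1 + 6.8x2 + 6.2x3 + 0.8x4 ≥ 12.7   (lysine)
  x1, x2, x3, x4 ≥ 0.
At the optimum only sunflower meal, alfalfa meal are positive (rice bran, cassava meal = 0). The calcium and lysine requirements are met with equality.
So sunflower meal = 0.281 kg, alfalfa meal = 1.347 kg.
Objective = 0.36·0.281 + 0.4·1.347 = 0.63996.

€0.640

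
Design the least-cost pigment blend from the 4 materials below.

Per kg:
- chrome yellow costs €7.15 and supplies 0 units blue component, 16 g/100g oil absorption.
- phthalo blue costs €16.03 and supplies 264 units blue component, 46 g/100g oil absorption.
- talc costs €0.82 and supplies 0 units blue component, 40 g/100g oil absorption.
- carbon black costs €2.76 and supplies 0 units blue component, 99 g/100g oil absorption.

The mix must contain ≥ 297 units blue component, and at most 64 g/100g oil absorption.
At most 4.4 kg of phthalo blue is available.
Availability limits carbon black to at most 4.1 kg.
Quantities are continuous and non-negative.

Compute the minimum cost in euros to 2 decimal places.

€18.03

This is a linear program. Let x1 = kg of chrome yellow, x2 = kg of phthalo blue, x3 = kg of talc, x4 = kg of carbon black.
min 7.15x1 + 16.03x2 + 0.82x3 + 2.76x4 subject to:
  264x2 ≥ 297   (blue component)
  16x1 + 46x2 + 40x3 + 99x4 ≤ 64   (oil absorption)
  x2 ≤ 4.4
  x4 ≤ 4.1
  x1, x2, x3, x4 ≥ 0.
At the optimum only phthalo blue is positive (chrome yellow, talc, carbon black = 0). The blue component requirement is met with equality.
That vertex is x2 = 1.125.
Hence cost = 16.03·1.125 = €18.0338.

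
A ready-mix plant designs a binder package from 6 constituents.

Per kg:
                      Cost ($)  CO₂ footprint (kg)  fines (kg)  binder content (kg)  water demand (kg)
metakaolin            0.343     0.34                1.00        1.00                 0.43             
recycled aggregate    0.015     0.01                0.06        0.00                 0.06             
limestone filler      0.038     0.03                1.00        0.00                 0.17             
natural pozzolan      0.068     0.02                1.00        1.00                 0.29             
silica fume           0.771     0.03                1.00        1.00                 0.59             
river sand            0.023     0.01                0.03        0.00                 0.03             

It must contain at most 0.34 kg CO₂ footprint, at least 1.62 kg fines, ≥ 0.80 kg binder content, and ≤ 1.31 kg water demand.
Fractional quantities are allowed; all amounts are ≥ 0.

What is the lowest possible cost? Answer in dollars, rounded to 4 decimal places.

Set it up as a linear program. Let x1 = kg of metakaolin, x2 = kg of recycled aggregate, x3 = kg of limestone filler, x4 = kg of natural pozzolan, x5 = kg of silica fume, x6 = kg of river sand.
min 0.343x1 + 0.015x2 + 0.038x3 + 0.068x4 + 0.771x5 + 0.023x6 subject to:
  0.34x1 + 0.01x2 + 0.03x3 + 0.02x4 + 0.03x5 + 0.01x6 ≤ 0.34   (CO₂ footprint)
  1x1 + 0.06x2 + 1x3 + 1x4 + 1x5 + 0.03x6 ≥ 1.62   (fines)
  1x1 + 1x4 + 1x5 ≥ 0.8   (binder content)
  0.43x1 + 0.06x2 + 0.17x3 + 0.29x4 + 0.59x5 + 0.03x6 ≤ 1.31   (water demand)
  x1, x2, x3, x4, x5, x6 ≥ 0.
The cheapest feasible vertex uses only limestone filler, natural pozzolan; metakaolin, recycled aggregate, silica fume, river sand are not used. There the fines and binder content constraints are tight.
So limestone filler = 0.82 kg, natural pozzolan = 0.8 kg.
Total cost: 0.038·0.82 + 0.068·0.8 = 0.085560.

$0.0856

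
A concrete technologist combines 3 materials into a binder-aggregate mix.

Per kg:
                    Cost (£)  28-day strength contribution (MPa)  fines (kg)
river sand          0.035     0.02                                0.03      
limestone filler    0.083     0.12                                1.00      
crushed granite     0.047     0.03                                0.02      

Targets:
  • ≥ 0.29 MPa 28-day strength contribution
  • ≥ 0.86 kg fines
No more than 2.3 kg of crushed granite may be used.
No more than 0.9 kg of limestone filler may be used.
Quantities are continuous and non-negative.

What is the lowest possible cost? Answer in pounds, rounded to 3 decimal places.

Let x1 = kg of river sand, x2 = kg of limestone filler, x3 = kg of crushed granite.
Minimize 0.035x1 + 0.083x2 + 0.047x3 subject to:
  0.02x1 + 0.12x2 + 0.03x3 ≥ 0.29   (28-day strength contribution)
  0.03x1 + 1x2 + 0.02x3 ≥ 0.86   (fines)
  x3 ≤ 2.3
  x2 ≤ 0.9
  x1, x2, x3 ≥ 0.
The optimal mix uses every input. There the 28-day strength contribution, the crushed granite cap, the limestone filler cap constraints are tight.
So river sand = 5.65 kg, limestone filler = 0.9 kg, crushed granite = 2.3 kg.
Total cost: 0.035·5.65 + 0.083·0.9 + 0.047·2.3 = 0.38055.

£0.381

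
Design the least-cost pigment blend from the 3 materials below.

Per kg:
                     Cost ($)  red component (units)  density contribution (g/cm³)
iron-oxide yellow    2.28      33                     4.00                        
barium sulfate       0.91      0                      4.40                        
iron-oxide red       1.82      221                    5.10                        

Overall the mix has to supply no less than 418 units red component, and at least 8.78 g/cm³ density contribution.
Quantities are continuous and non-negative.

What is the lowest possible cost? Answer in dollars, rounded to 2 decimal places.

$3.44

Let x1 = kg of iron-oxide yellow, x2 = kg of barium sulfate, x3 = kg of iron-oxide red.
min 2.28x1 + 0.91x2 + 1.82x3 with:
  33x1 + 221x3 ≥ 418   (red component)
  4x1 + 4.4x2 + 5.1x3 ≥ 8.78   (density contribution)
  x1, x2, x3 ≥ 0.
The minimum-cost mix takes nothing from iron-oxide yellow, barium sulfate — only iron-oxide red. There the red component constraint is tight.
Solving gives x3 = 1.891.
Objective = 1.82·1.891 = 3.4416.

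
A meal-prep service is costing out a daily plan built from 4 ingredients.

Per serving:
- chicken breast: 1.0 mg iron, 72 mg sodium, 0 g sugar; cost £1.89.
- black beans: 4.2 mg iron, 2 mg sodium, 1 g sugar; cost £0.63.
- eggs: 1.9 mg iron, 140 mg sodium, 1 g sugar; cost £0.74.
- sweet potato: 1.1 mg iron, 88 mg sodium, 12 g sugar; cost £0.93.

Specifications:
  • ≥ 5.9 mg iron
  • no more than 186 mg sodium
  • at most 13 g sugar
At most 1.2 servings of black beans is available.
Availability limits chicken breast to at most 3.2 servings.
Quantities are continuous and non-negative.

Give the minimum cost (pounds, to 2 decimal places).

Let x1 = servings of chicken breast, x2 = servings of black beans, x3 = servings of eggs, x4 = servings of sweet potato.
min 1.89x1 + 0.63x2 + 0.74x3 + 0.93x4 with:
  1x1 + 4.2x2 + 1.9x3 + 1.1x4 ≥ 5.9   (iron)
  72x1 + 2x2 + 140x3 + 88x4 ≤ 186   (sodium)
  1x2 + 1x3 + 12x4 ≤ 13   (sugar)
  x2 ≤ 1.2
  x1 ≤ 3.2
  x1, x2, x3, x4 ≥ 0.
At the optimum only black beans, eggs are positive (chicken breast, sweet potato = 0). The iron and the black beans cap requirements are met with equality.
Optimal quantities: black beans = 1.2 servings, eggs = 0.4526 servings.
Objective = 0.63·1.2 + 0.74·0.4526 = 1.0909.

£1.09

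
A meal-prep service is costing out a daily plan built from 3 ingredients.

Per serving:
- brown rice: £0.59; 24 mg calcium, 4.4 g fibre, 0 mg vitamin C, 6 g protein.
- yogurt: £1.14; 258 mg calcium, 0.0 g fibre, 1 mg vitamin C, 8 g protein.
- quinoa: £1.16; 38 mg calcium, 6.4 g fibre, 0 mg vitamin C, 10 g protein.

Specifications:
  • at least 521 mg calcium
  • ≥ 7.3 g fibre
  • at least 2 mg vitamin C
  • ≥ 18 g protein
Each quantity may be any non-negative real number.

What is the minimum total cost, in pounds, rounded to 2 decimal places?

Set it up as a linear program. Let x1 = servings of brown rice, x2 = servings of yogurt, x3 = servings of quinoa.
min 0.59x1 + 1.14x2 + 1.16x3 subject to:
  24x1 + 258x2 + 38x3 ≥ 521   (calcium)
  4.4x1 + 6.4x3 ≥ 7.3   (fibre)
  1x2 ≥ 2   (vitamin C)
  6x1 + 8x2 + 10x3 ≥ 18   (protein)
  x1, x2, x3 ≥ 0.
The minimum-cost mix takes nothing from quinoa — only brown rice, yogurt. The fibre and vitamin C requirements are met with equality.
Solving gives x1 = 1.659, x2 = 2.
Cost = 0.59·1.659 + 1.14·2 = 3.2588.

£3.26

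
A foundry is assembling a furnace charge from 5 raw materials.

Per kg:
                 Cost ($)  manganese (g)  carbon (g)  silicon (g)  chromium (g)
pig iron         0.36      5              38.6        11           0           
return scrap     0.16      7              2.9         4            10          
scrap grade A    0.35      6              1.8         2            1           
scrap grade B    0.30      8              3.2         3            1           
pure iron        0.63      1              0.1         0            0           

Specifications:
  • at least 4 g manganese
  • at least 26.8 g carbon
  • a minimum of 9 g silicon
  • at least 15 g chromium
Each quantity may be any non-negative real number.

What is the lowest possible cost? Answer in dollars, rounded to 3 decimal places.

Treat it as an LP. Let x1 = kg of pig iron, x2 = kg of return scrap, x3 = kg of scrap grade A, x4 = kg of scrap grade B, x5 = kg of pure iron.
Minimise 0.36x1 + 0.16x2 + 0.35x3 + 0.3x4 + 0.63x5 s.t.:
  5x1 + 7x2 + 6x3 + 8x4 + 1x5 ≥ 4   (manganese)
  38.6x1 + 2.9x2 + 1.8x3 + 3.2x4 + 0.1x5 ≥ 26.8   (carbon)
  11x1 + 4x2 + 2x3 + 3x4 ≥ 9   (silicon)
  10x2 + 1x3 + 1x4 ≥ 15   (chromium)
  x1, x2, x3, x4, x5 ≥ 0.
The minimum-cost mix takes nothing from scrap grade A, scrap grade B, pure iron — only pig iron, return scrap. There the carbon and chromium constraints are tight.
Solving gives x1 = 0.5816, x2 = 1.5.
Objective = 0.36·0.5816 + 0.16·1.5 = 0.44938.

$0.449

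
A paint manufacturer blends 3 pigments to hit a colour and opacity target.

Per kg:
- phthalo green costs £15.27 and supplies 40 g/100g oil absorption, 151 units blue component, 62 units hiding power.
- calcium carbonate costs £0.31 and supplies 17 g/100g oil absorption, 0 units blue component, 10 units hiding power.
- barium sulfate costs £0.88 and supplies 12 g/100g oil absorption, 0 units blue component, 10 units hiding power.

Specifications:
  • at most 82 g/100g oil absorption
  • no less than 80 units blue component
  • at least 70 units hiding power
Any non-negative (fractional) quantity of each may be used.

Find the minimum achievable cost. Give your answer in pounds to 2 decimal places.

£9.51

Treat it as an LP. Let x1 = kg of phthalo green, x2 = kg of calcium carbonate, x3 = kg of barium sulfate.
Minimize 15.27x1 + 0.31x2 + 0.88x3 subject to:
  40x1 + 17x2 + 12x3 ≤ 82   (oil absorption)
  151x1 ≥ 80   (blue component)
  62x1 + 10x2 + 10x3 ≥ 70   (hiding power)
  x1, x2, x3 ≥ 0.
The optimal mix uses every input. Binding constraints: oil absorption, blue component, hiding power.
That vertex is x1 = 0.5298, x2 = 3.245, x3 = 0.4702.
Objective = 15.27·0.5298 + 0.31·3.245 + 0.88·0.4702 = 9.5098.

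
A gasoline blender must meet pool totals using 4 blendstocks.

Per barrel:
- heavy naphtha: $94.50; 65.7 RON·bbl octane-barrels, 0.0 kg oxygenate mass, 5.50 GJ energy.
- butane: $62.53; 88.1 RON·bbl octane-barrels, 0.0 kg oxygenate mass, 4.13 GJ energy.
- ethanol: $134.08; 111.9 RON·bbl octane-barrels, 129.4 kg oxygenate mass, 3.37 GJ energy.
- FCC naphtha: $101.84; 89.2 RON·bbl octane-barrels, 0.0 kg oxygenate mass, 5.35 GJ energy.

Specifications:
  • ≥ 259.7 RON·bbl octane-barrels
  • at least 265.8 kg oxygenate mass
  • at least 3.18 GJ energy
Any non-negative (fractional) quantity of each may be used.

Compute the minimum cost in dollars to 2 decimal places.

$296.60

Let x1 = barrels of heavy naphtha, x2 = barrels of butane, x3 = barrels of ethanol, x4 = barrels of FCC naphtha.
Minimise 94.5x1 + 62.53x2 + 134.08x3 + 101.84x4 s.t.:
  65.7x1 + 88.1x2 + 111.9x3 + 89.2x4 ≥ 259.7   (octane-barrels)
  129.4x3 ≥ 265.8   (oxygenate mass)
  5.5x1 + 4.13x2 + 3.37x3 + 5.35x4 ≥ 3.18   (energy)
  x1, x2, x3, x4 ≥ 0.
At the optimum only butane, ethanol are positive (heavy naphtha, FCC naphtha = 0). Binding constraints: octane-barrels and oxygenate mass.
Optimal quantities: butane = 0.33878 barrels, ethanol = 2.0541 barrels.
Objective = 62.53·0.33878 + 134.08·2.0541 = 296.5976.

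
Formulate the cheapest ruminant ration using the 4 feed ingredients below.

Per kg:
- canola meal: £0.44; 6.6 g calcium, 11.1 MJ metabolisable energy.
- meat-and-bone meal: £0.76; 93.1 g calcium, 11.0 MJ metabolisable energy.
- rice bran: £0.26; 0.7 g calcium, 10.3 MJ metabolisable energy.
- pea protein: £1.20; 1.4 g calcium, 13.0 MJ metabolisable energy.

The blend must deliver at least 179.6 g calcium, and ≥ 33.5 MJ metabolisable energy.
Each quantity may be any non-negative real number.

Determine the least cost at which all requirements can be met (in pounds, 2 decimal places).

£1.77

This is a linear program. Let x1 = kg of canola meal, x2 = kg of meat-and-bone meal, x3 = kg of rice bran, x4 = kg of pea protein.
Minimise 0.44x1 + 0.76x2 + 0.26x3 + 1.2x4 subject to:
  6.6x1 + 93.1x2 + 0.7x3 + 1.4x4 ≥ 179.6   (calcium)
  11.1x1 + 11x2 + 10.3x3 + 13x4 ≥ 33.5   (metabolisable energy)
  x1, x2, x3, x4 ≥ 0.
The minimum-cost mix takes nothing from canola meal, pea protein — only meat-and-bone meal, rice bran. There the calcium and metabolisable energy constraints are tight.
So meat-and-bone meal = 1.92 kg, rice bran = 1.202 kg.
Objective = 0.76·1.92 + 0.26·1.202 = 1.7717.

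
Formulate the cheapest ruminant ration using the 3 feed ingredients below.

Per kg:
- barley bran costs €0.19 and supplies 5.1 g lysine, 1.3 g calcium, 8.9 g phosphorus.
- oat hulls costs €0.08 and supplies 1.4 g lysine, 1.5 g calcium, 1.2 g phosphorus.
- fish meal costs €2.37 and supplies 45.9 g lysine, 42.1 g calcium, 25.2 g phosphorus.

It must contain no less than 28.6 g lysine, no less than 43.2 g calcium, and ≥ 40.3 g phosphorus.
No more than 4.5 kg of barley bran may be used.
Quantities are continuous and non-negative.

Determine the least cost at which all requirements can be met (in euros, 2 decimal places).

Set it up as a linear program. Let x1 = kg of barley bran, x2 = kg of oat hulls, x3 = kg of fish meal.
Minimize 0.19x1 + 0.08x2 + 2.37x3 s.t.:
  5.1x1 + 1.4x2 + 45.9x3 ≥ 28.6   (lysine)
  1.3x1 + 1.5x2 + 42.1x3 ≥ 43.2   (calcium)
  8.9x1 + 1.2x2 + 25.2x3 ≥ 40.3   (phosphorus)
  x1 ≤ 4.5
  x1, x2, x3 ≥ 0.
The minimum-cost mix takes nothing from fish meal — only barley bran, oat hulls. The calcium and phosphorus requirements are met with equality.
That vertex is x1 = 0.7303, x2 = 28.17.
Hence cost = 0.19·0.7303 + 0.08·28.17 = €2.3924.

€2.39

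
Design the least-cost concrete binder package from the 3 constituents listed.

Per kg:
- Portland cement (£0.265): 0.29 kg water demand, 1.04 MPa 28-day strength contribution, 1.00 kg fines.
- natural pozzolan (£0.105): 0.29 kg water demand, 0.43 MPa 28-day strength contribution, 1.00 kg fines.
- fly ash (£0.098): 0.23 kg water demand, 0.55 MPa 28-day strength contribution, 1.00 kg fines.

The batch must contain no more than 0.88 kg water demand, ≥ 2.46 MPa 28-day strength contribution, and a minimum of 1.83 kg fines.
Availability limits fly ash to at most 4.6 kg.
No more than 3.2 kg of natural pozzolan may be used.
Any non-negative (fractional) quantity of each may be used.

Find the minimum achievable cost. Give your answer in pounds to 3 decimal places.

£0.520

Let x1 = kg of Portland cement, x2 = kg of natural pozzolan, x3 = kg of fly ash.
min 0.265x1 + 0.105x2 + 0.098x3 s.t.:
  0.29x1 + 0.29x2 + 0.23x3 ≤ 0.88   (water demand)
  1.04x1 + 0.43x2 + 0.55x3 ≥ 2.46   (28-day strength contribution)
  1x1 + 1x2 + 1x3 ≥ 1.83   (fines)
  x3 ≤ 4.6
  x2 ≤ 3.2
  x1, x2, x3 ≥ 0.
The optimal basis is {Portland cement, fly ash}; natural pozzolan drops out. The water demand and 28-day strength contribution requirements are met with equality.
That vertex is x1 = 1.026, x3 = 2.532.
Objective = 0.265·1.026 + 0.098·2.532 = 0.52003.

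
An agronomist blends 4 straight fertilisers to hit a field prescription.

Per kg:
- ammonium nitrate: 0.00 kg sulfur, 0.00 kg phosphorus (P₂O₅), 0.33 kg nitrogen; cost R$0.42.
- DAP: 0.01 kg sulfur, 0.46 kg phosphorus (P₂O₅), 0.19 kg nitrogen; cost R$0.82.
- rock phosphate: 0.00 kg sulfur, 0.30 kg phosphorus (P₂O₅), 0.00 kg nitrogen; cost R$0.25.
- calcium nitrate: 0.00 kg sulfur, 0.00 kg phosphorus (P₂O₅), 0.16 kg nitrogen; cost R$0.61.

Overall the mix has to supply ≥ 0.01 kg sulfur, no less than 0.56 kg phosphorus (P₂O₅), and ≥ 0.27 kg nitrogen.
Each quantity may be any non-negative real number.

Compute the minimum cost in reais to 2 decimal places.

Treat it as an LP. Let x1 = kg of ammonium nitrate, x2 = kg of DAP, x3 = kg of rock phosphate, x4 = kg of calcium nitrate.
Minimise 0.42x1 + 0.82x2 + 0.25x3 + 0.61x4 subject to:
  0.01x2 ≥ 0.01   (sulfur)
  0.46x2 + 0.3x3 ≥ 0.56   (phosphorus (P₂O₅))
  0.33x1 + 0.19x2 + 0.16x4 ≥ 0.27   (nitrogen)
  x1, x2, x3, x4 ≥ 0.
The minimum-cost mix takes nothing from calcium nitrate — only ammonium nitrate, DAP, rock phosphate. The sulfur, phosphorus (P₂O₅), nitrogen requirements are met with equality.
Optimal quantities: ammonium nitrate = 0.2424 kg, DAP = 1 kg, rock phosphate = 0.3333 kg.
Objective = 0.42·0.2424 + 0.82·1 + 0.25·0.3333 = 1.0051.

R$1.01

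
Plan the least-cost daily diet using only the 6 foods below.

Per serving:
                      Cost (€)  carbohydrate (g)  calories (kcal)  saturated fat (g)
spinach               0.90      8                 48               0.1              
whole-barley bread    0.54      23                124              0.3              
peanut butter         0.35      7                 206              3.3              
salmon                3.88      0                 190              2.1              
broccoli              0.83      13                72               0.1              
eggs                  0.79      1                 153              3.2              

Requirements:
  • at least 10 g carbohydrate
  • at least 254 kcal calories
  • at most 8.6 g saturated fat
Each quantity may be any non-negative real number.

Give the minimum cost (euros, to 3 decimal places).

Treat it as an LP. Let x1 = servings of spinach, x2 = servings of whole-barley bread, x3 = servings of peanut butter, x4 = servings of salmon, x5 = servings of broccoli, x6 = servings of eggs.
Minimise 0.9x1 + 0.54x2 + 0.35x3 + 3.88x4 + 0.83x5 + 0.79x6 subject to:
  8x1 + 23x2 + 7x3 + 13x5 + 1x6 ≥ 10   (carbohydrate)
  48x1 + 124x2 + 206x3 + 190x4 + 72x5 + 153x6 ≥ 254   (calories)
  0.1x1 + 0.3x2 + 3.3x3 + 2.1x4 + 0.1x5 + 3.2x6 ≤ 8.6   (saturated fat)
  x1, x2, x3, x4, x5, x6 ≥ 0.
At the optimum only whole-barley bread, peanut butter are positive (spinach, salmon, broccoli, eggs = 0). There the carbohydrate and calories constraints are tight.
Solving gives x2 = 0.072868, x3 = 1.1891.
Total cost: 0.54·0.072868 + 0.35·1.1891 = 0.45553.

€0.456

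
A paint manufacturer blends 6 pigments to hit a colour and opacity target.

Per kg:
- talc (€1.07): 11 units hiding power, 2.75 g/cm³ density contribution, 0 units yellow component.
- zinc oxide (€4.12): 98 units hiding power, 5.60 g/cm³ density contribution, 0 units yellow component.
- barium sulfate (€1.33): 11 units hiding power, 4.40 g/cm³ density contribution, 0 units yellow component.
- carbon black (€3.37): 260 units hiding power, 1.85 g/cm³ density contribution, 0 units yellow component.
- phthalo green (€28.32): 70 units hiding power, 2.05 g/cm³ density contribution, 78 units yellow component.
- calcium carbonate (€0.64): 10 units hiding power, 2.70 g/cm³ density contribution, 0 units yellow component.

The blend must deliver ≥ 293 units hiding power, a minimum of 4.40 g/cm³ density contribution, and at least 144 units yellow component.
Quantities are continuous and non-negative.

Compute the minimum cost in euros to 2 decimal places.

€54.41

Let x1 = kg of talc, x2 = kg of zinc oxide, x3 = kg of barium sulfate, x4 = kg of carbon black, x5 = kg of phthalo green, x6 = kg of calcium carbonate.
Minimize 1.07x1 + 4.12x2 + 1.33x3 + 3.37x4 + 28.32x5 + 0.64x6 s.t.:
  11x1 + 98x2 + 11x3 + 260x4 + 70x5 + 10x6 ≥ 293   (hiding power)
  2.75x1 + 5.6x2 + 4.4x3 + 1.85x4 + 2.05x5 + 2.7x6 ≥ 4.4   (density contribution)
  78x5 ≥ 144   (yellow component)
  x1, x2, x3, x4, x5, x6 ≥ 0.
The cheapest feasible vertex uses only carbon black, phthalo green; talc, zinc oxide, barium sulfate, calcium carbonate are not used. Binding constraints: hiding power and yellow component.
Solving gives x4 = 0.62988, x5 = 1.8462.
Hence cost = 3.37·0.62988 + 28.32·1.8462 = €54.4071.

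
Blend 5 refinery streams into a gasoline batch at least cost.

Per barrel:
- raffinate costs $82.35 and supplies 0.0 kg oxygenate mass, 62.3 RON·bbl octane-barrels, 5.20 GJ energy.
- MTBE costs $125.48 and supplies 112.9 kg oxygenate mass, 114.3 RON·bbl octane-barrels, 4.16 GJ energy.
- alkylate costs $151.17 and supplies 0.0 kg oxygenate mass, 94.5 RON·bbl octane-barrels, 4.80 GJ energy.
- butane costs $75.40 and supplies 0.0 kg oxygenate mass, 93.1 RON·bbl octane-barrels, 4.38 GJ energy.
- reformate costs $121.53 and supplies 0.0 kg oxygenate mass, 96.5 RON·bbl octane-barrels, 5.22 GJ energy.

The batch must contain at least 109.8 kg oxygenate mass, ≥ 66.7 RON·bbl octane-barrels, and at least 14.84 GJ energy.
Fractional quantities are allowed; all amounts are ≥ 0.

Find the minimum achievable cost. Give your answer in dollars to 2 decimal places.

Set it up as a linear program. Let x1 = barrels of raffinate, x2 = barrels of MTBE, x3 = barrels of alkylate, x4 = barrels of butane, x5 = barrels of reformate.
Minimise 82.35x1 + 125.48x2 + 151.17x3 + 75.4x4 + 121.53x5 s.t.:
  112.9x2 ≥ 109.8   (oxygenate mass)
  62.3x1 + 114.3x2 + 94.5x3 + 93.1x4 + 96.5x5 ≥ 66.7   (octane-barrels)
  5.2x1 + 4.16x2 + 4.8x3 + 4.38x4 + 5.22x5 ≥ 14.84   (energy)
  x1, x2, x3, x4, x5 ≥ 0.
The cheapest feasible vertex uses only raffinate, MTBE; alkylate, butane, reformate are not used. There the oxygenate mass and energy constraints are tight.
So raffinate = 2.0758 barrels, MTBE = 0.97254 barrels.
Objective = 82.35·2.0758 + 125.48·0.97254 = 292.9764.

$292.98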